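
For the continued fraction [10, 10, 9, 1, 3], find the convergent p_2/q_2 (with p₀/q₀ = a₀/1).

919/91

Using pₖ = aₖpₖ₋₁ + pₖ₋₂, qₖ = aₖqₖ₋₁ + qₖ₋₂ (with p₋₁=1, p₋₂=0, q₋₁=0, q₋₂=1):
  k=0: a=10, p=10, q=1
  k=1: a=10, p=101, q=10
  k=2: a=9, p=919, q=91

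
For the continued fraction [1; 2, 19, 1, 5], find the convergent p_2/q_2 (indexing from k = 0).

58/39

Using pₖ = aₖpₖ₋₁ + pₖ₋₂, qₖ = aₖqₖ₋₁ + qₖ₋₂ (with p₋₁=1, p₋₂=0, q₋₁=0, q₋₂=1):
  k=0: a=1, p=1, q=1
  k=1: a=2, p=3, q=2
  k=2: a=19, p=58, q=39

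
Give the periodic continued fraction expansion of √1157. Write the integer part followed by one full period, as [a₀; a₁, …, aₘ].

a₀ = ⌊√1157⌋ = 34.

[34; 68]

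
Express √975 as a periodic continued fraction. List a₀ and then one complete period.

a₀ = ⌊√975⌋ = 31.
With m₀=0, d₀=1 and mₖ₊₁ = dₖaₖ − mₖ, dₖ₊₁ = (n − mₖ₊₁²)/dₖ, aₖ₊₁ = ⌊(a₀+mₖ₊₁)/dₖ₊₁⌋:
  k=1: m=31, d=14, a=4
  k=2: m=25, d=25, a=2
  k=3: m=25, d=14, a=4
  k=4: m=31, d=1, a=62
d=1 and a=2a₀=62 at k=4, so the next step gives (m, d) = (31, 14) again — its k=1 value — and the period has length 4.

[31; 4, 2, 4, 62]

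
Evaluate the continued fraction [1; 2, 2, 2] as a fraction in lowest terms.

Using pₖ = aₖpₖ₋₁ + pₖ₋₂ and qₖ = aₖqₖ₋₁ + qₖ₋₂:
  k=0: a=1, p=1, q=1
  k=1: a=2, p=3, q=2
  k=2: a=2, p=7, q=5
  k=3: a=2, p=17, q=12

17/12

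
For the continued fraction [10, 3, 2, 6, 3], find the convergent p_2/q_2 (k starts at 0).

72/7

Using pₖ = aₖpₖ₋₁ + pₖ₋₂, qₖ = aₖqₖ₋₁ + qₖ₋₂ (with p₋₁=1, p₋₂=0, q₋₁=0, q₋₂=1):
  k=0: a=10, p=10, q=1
  k=1: a=3, p=31, q=3
  k=2: a=2, p=72, q=7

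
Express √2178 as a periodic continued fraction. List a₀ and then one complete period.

a₀ = ⌊√2178⌋ = 46.

[46; 1, 2, 46, 2, 1, 92]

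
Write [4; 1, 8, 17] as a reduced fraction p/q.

753/154

Fold from the inside: start with 17/1.
  8 + 1/17 = 137/17
  1 + 17/137 = 154/137
  4 + 137/154 = 753/154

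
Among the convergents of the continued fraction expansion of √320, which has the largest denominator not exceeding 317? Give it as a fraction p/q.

√320 = [17; 1, 7, 1, 34, …] (period length 4).
Convergents:
  p_0/q_0 = 17/1
  p_1/q_1 = 18/1
  p_2/q_2 = 143/8
  p_3/q_3 = 161/9
  p_4/q_4 = 5617/314
  p_5/q_5 = 5778/323
q_4 = 314 ≤ 317 < 323 = q_5, so the answer is 5617/314.

5617/314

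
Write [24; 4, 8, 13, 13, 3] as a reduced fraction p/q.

Fold from the inside: start with 3/1.
  13 + 1/3 = 40/3
  13 + 3/40 = 523/40
  8 + 40/523 = 4224/523
  4 + 523/4224 = 17419/4224
  24 + 4224/17419 = 422280/17419

422280/17419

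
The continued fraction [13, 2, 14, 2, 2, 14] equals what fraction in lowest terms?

28935/2146

Using pₖ = aₖpₖ₋₁ + pₖ₋₂ and qₖ = aₖqₖ₋₁ + qₖ₋₂:
  k=0: a=13, p=13, q=1
  k=1: a=2, p=27, q=2
  k=2: a=14, p=391, q=29
  k=3: a=2, p=809, q=60
  k=4: a=2, p=2009, q=149
  k=5: a=14, p=28935, q=2146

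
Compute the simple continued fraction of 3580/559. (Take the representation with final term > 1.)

3580 = 6*559 + 226
559 = 2*226 + 107
226 = 2*107 + 12
107 = 8*12 + 11
12 = 1*11 + 1
11 = 11*1 + 0  (stop)
So 3580/559 = [6; 2, 2, 8, 1, 11].

[6; 2, 2, 8, 1, 11]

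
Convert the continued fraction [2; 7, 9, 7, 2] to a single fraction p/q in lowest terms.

2085/974

Using pₖ = aₖpₖ₋₁ + pₖ₋₂ and qₖ = aₖqₖ₋₁ + qₖ₋₂:
  k=0: a=2, p=2, q=1
  k=1: a=7, p=15, q=7
  k=2: a=9, p=137, q=64
  k=3: a=7, p=974, q=455
  k=4: a=2, p=2085, q=974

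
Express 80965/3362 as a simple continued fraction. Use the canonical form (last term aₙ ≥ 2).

80965 = 24×3362 + 277
3362 = 12×277 + 38
277 = 7×38 + 11
38 = 3×11 + 5
11 = 2×5 + 1
5 = 5×1 + 0  (stop)
So 80965/3362 = [24; 12, 7, 3, 2, 5].

[24; 12, 7, 3, 2, 5]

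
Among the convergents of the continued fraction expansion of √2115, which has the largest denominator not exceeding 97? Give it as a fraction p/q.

√2115 = [45; 1, 90, …] (period length 2).
Convergents:
  p_0/q_0 = 45/1
  p_1/q_1 = 46/1
  p_2/q_2 = 4185/91
  p_3/q_3 = 4231/92
  p_4/q_4 = 384975/8371
q_3 = 92 ≤ 97 < 8371 = q_4, so the answer is 4231/92.

4231/92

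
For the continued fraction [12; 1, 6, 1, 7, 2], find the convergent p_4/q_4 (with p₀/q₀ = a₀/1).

Using pₖ = aₖpₖ₋₁ + pₖ₋₂, qₖ = aₖqₖ₋₁ + qₖ₋₂ (with p₋₁=1, p₋₂=0, q₋₁=0, q₋₂=1):
  k=0: a=12, p=12, q=1
  k=1: a=1, p=13, q=1
  k=2: a=6, p=90, q=7
  k=3: a=1, p=103, q=8
  k=4: a=7, p=811, q=63

811/63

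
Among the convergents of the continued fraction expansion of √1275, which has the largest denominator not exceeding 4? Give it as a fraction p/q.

√1275 = [35; 1, 2, 2, 2, 2, 2, 1, 70, …] (period length 8).
Convergents:
  p_0/q_0 = 35/1
  p_1/q_1 = 36/1
  p_2/q_2 = 107/3
  p_3/q_3 = 250/7
q_2 = 3 ≤ 4 < 7 = q_3, so the answer is 107/3.

107/3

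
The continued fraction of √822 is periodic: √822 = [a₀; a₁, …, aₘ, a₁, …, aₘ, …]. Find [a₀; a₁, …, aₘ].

[28; 1, 2, 28, 2, 1, 56]

a₀ = ⌊√822⌋ = 28.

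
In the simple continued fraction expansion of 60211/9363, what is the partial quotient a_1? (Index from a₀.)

60211 = 6·9363 + 4033   →  a_0 = 6
9363 = 2·4033 + 1297   →  a_1 = 2

2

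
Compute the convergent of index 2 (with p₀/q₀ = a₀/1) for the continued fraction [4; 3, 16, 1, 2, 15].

212/49

Using pₖ = aₖpₖ₋₁ + pₖ₋₂, qₖ = aₖqₖ₋₁ + qₖ₋₂ (with p₋₁=1, p₋₂=0, q₋₁=0, q₋₂=1):
  k=0: a=4, p=4, q=1
  k=1: a=3, p=13, q=3
  k=2: a=16, p=212, q=49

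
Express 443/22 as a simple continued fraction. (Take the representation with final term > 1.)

443 = 20*22 + 3
22 = 7*3 + 1
3 = 3*1 + 0  (stop)
So 443/22 = [20; 7, 3].

[20; 7, 3]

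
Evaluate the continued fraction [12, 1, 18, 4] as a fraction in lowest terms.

997/77

Using pₖ = aₖpₖ₋₁ + pₖ₋₂ and qₖ = aₖqₖ₋₁ + qₖ₋₂:
  k=0: a=12, p=12, q=1
  k=1: a=1, p=13, q=1
  k=2: a=18, p=246, q=19
  k=3: a=4, p=997, q=77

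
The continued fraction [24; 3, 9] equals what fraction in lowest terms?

681/28

Fold from the inside: start with 9/1.
  3 + 1/9 = 28/9
  24 + 9/28 = 681/28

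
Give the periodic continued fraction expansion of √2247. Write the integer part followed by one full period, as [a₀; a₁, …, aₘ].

[47; 2, 2, 15, 2, 2, 94]

a₀ = ⌊√2247⌋ = 47.
With m₀=0, d₀=1 and mₖ₊₁ = dₖaₖ − mₖ, dₖ₊₁ = (n − mₖ₊₁²)/dₖ, aₖ₊₁ = ⌊(a₀+mₖ₊₁)/dₖ₊₁⌋:
  k=1: m=47, d=38, a=2
  k=2: m=29, d=37, a=2
  k=3: m=45, d=6, a=15
  k=4: m=45, d=37, a=2
  k=5: m=29, d=38, a=2
  k=6: m=47, d=1, a=94
d=1 and a=2a₀=94 at k=6, so the next step gives (m, d) = (47, 38) again — its k=1 value — and the period has length 6.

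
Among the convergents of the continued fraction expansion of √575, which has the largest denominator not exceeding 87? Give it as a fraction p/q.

1151/48

√575 = [23; 1, 46, …] (period length 2).
Convergents:
  p_0/q_0 = 23/1
  p_1/q_1 = 24/1
  p_2/q_2 = 1127/47
  p_3/q_3 = 1151/48
  p_4/q_4 = 54073/2255
q_3 = 48 ≤ 87 < 2255 = q_4, so the answer is 1151/48.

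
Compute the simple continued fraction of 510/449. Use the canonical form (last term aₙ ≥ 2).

510 = 1·449 + 61
449 = 7·61 + 22
61 = 2·22 + 17
22 = 1·17 + 5
17 = 3·5 + 2
5 = 2·2 + 1
2 = 2·1 + 0  (stop)
So 510/449 = [1; 7, 2, 1, 3, 2, 2].

[1; 7, 2, 1, 3, 2, 2]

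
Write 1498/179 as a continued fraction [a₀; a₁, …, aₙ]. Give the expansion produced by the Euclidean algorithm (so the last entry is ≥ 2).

1498 = 8*179 + 66
179 = 2*66 + 47
66 = 1*47 + 19
47 = 2*19 + 9
19 = 2*9 + 1
9 = 9*1 + 0  (stop)
So 1498/179 = [8; 2, 1, 2, 2, 9].

[8; 2, 1, 2, 2, 9]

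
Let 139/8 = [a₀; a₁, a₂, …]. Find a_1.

139 = 17·8 + 3   →  a_0 = 17
8 = 2·3 + 2   →  a_1 = 2

2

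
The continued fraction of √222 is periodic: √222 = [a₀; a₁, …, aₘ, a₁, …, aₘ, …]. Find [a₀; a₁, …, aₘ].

a₀ = ⌊√222⌋ = 14.
With m₀=0, d₀=1 and mₖ₊₁ = dₖaₖ − mₖ, dₖ₊₁ = (n − mₖ₊₁²)/dₖ, aₖ₊₁ = ⌊(a₀+mₖ₊₁)/dₖ₊₁⌋:
  k=1: m=14, d=26, a=1
  k=2: m=12, d=3, a=8
  k=3: m=12, d=26, a=1
  k=4: m=14, d=1, a=28
d=1 and a=2a₀=28 at k=4, so the next step gives (m, d) = (14, 26) again — its k=1 value — and the period has length 4.

[14; 1, 8, 1, 28]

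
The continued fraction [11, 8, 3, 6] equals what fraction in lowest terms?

Fold from the inside: start with 6/1.
  3 + 1/6 = 19/6
  8 + 6/19 = 158/19
  11 + 19/158 = 1757/158

1757/158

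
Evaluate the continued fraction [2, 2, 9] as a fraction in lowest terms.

Fold from the inside: start with 9/1.
  2 + 1/9 = 19/9
  2 + 9/19 = 47/19

47/19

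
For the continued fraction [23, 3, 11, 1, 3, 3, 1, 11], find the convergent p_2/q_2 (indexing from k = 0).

793/34

Using pₖ = aₖpₖ₋₁ + pₖ₋₂, qₖ = aₖqₖ₋₁ + qₖ₋₂ (with p₋₁=1, p₋₂=0, q₋₁=0, q₋₂=1):
  k=0: a=23, p=23, q=1
  k=1: a=3, p=70, q=3
  k=2: a=11, p=793, q=34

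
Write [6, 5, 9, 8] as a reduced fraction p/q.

Using pₖ = aₖpₖ₋₁ + pₖ₋₂ and qₖ = aₖqₖ₋₁ + qₖ₋₂:
  k=0: a=6, p=6, q=1
  k=1: a=5, p=31, q=5
  k=2: a=9, p=285, q=46
  k=3: a=8, p=2311, q=373

2311/373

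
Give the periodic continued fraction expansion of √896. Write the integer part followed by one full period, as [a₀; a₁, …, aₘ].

[29; 1, 13, 1, 58]

a₀ = ⌊√896⌋ = 29.
With m₀=0, d₀=1 and mₖ₊₁ = dₖaₖ − mₖ, dₖ₊₁ = (n − mₖ₊₁²)/dₖ, aₖ₊₁ = ⌊(a₀+mₖ₊₁)/dₖ₊₁⌋:
  k=1: m=29, d=55, a=1
  k=2: m=26, d=4, a=13
  k=3: m=26, d=55, a=1
  k=4: m=29, d=1, a=58
d=1 and a=2a₀=58 at k=4, so the next step gives (m, d) = (29, 55) again — its k=1 value — and the period has length 4.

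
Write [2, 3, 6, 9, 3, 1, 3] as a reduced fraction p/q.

6221/2686

Using pₖ = aₖpₖ₋₁ + pₖ₋₂ and qₖ = aₖqₖ₋₁ + qₖ₋₂:
  k=0: a=2, p=2, q=1
  k=1: a=3, p=7, q=3
  k=2: a=6, p=44, q=19
  k=3: a=9, p=403, q=174
  k=4: a=3, p=1253, q=541
  k=5: a=1, p=1656, q=715
  k=6: a=3, p=6221, q=2686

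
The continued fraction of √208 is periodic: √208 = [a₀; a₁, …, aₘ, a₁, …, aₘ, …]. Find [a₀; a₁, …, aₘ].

[14; 2, 2, 1, 2, 2, 28]

a₀ = ⌊√208⌋ = 14.
With m₀=0, d₀=1 and mₖ₊₁ = dₖaₖ − mₖ, dₖ₊₁ = (n − mₖ₊₁²)/dₖ, aₖ₊₁ = ⌊(a₀+mₖ₊₁)/dₖ₊₁⌋:
  k=1: m=14, d=12, a=2
  k=2: m=10, d=9, a=2
  k=3: m=8, d=16, a=1
  k=4: m=8, d=9, a=2
  k=5: m=10, d=12, a=2
  k=6: m=14, d=1, a=28
d=1 and a=2a₀=28 at k=6, so the next step gives (m, d) = (14, 12) again — its k=1 value — and the period has length 6.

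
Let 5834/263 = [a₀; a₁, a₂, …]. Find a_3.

5834 = 22·263 + 48   →  a_0 = 22
263 = 5·48 + 23   →  a_1 = 5
48 = 2·23 + 2   →  a_2 = 2
23 = 11·2 + 1   →  a_3 = 11

11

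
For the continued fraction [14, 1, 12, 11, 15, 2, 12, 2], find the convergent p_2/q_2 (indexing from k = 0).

194/13

Using pₖ = aₖpₖ₋₁ + pₖ₋₂, qₖ = aₖqₖ₋₁ + qₖ₋₂ (with p₋₁=1, p₋₂=0, q₋₁=0, q₋₂=1):
  k=0: a=14, p=14, q=1
  k=1: a=1, p=15, q=1
  k=2: a=12, p=194, q=13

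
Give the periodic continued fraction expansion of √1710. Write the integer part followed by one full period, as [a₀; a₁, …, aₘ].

a₀ = ⌊√1710⌋ = 41.

[41; 2, 1, 5, 4, 5, 1, 2, 82]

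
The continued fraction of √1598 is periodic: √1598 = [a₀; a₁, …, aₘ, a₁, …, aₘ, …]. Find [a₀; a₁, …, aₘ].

[39; 1, 38, 1, 78]

a₀ = ⌊√1598⌋ = 39.
With m₀=0, d₀=1 and mₖ₊₁ = dₖaₖ − mₖ, dₖ₊₁ = (n − mₖ₊₁²)/dₖ, aₖ₊₁ = ⌊(a₀+mₖ₊₁)/dₖ₊₁⌋:
  k=1: m=39, d=77, a=1
  k=2: m=38, d=2, a=38
  k=3: m=38, d=77, a=1
  k=4: m=39, d=1, a=78
d=1 and a=2a₀=78 at k=4, so the next step gives (m, d) = (39, 77) again — its k=1 value — and the period has length 4.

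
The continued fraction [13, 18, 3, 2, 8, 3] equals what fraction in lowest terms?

Using pₖ = aₖpₖ₋₁ + pₖ₋₂ and qₖ = aₖqₖ₋₁ + qₖ₋₂:
  k=0: a=13, p=13, q=1
  k=1: a=18, p=235, q=18
  k=2: a=3, p=718, q=55
  k=3: a=2, p=1671, q=128
  k=4: a=8, p=14086, q=1079
  k=5: a=3, p=43929, q=3365

43929/3365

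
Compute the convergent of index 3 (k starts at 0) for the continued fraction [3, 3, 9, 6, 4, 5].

568/171

Using pₖ = aₖpₖ₋₁ + pₖ₋₂, qₖ = aₖqₖ₋₁ + qₖ₋₂ (with p₋₁=1, p₋₂=0, q₋₁=0, q₋₂=1):
  k=0: a=3, p=3, q=1
  k=1: a=3, p=10, q=3
  k=2: a=9, p=93, q=28
  k=3: a=6, p=568, q=171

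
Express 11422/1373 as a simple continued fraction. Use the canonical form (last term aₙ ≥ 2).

[8; 3, 7, 2, 2, 1, 3, 2]

11422 = 8·1373 + 438
1373 = 3·438 + 59
438 = 7·59 + 25
59 = 2·25 + 9
25 = 2·9 + 7
9 = 1·7 + 2
7 = 3·2 + 1
2 = 2·1 + 0  (stop)
So 11422/1373 = [8; 3, 7, 2, 2, 1, 3, 2].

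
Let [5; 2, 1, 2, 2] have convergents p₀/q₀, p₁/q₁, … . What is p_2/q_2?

16/3

Using pₖ = aₖpₖ₋₁ + pₖ₋₂, qₖ = aₖqₖ₋₁ + qₖ₋₂ (with p₋₁=1, p₋₂=0, q₋₁=0, q₋₂=1):
  k=0: a=5, p=5, q=1
  k=1: a=2, p=11, q=2
  k=2: a=1, p=16, q=3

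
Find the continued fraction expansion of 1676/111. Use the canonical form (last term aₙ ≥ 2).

1676 = 15*111 + 11
111 = 10*11 + 1
11 = 11*1 + 0  (stop)
So 1676/111 = [15; 10, 11].

[15; 10, 11]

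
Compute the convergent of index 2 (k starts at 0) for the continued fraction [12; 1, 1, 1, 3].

25/2

Using pₖ = aₖpₖ₋₁ + pₖ₋₂, qₖ = aₖqₖ₋₁ + qₖ₋₂ (with p₋₁=1, p₋₂=0, q₋₁=0, q₋₂=1):
  k=0: a=12, p=12, q=1
  k=1: a=1, p=13, q=1
  k=2: a=1, p=25, q=2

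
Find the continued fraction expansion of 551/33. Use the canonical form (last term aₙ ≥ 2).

[16; 1, 2, 3, 3]

551 = 16·33 + 23
33 = 1·23 + 10
23 = 2·10 + 3
10 = 3·3 + 1
3 = 3·1 + 0  (stop)
So 551/33 = [16; 1, 2, 3, 3].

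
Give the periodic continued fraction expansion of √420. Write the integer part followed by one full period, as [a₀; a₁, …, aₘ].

[20; 2, 40]

a₀ = ⌊√420⌋ = 20.
With m₀=0, d₀=1 and mₖ₊₁ = dₖaₖ − mₖ, dₖ₊₁ = (n − mₖ₊₁²)/dₖ, aₖ₊₁ = ⌊(a₀+mₖ₊₁)/dₖ₊₁⌋:
  k=1: m=20, d=20, a=2
  k=2: m=20, d=1, a=40
d=1 and a=2a₀=40 at k=2, so the next step gives (m, d) = (20, 20) again — its k=1 value — and the period has length 2.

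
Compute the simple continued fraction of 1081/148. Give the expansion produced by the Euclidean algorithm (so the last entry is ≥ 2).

[7; 3, 3, 2, 6]

1081 = 7·148 + 45
148 = 3·45 + 13
45 = 3·13 + 6
13 = 2·6 + 1
6 = 6·1 + 0  (stop)
So 1081/148 = [7; 3, 3, 2, 6].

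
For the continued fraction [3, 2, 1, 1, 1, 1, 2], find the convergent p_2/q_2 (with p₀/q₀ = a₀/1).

Using pₖ = aₖpₖ₋₁ + pₖ₋₂, qₖ = aₖqₖ₋₁ + qₖ₋₂ (with p₋₁=1, p₋₂=0, q₋₁=0, q₋₂=1):
  k=0: a=3, p=3, q=1
  k=1: a=2, p=7, q=2
  k=2: a=1, p=10, q=3

10/3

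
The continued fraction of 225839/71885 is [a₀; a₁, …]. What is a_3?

225839 = 3·71885 + 10184   →  a_0 = 3
71885 = 7·10184 + 597   →  a_1 = 7
10184 = 17·597 + 35   →  a_2 = 17
597 = 17·35 + 2   →  a_3 = 17

17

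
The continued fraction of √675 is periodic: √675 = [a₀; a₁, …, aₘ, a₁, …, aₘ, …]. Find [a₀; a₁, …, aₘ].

a₀ = ⌊√675⌋ = 25.

[25; 1, 50]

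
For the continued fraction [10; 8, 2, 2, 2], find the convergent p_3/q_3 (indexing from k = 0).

425/42

Using pₖ = aₖpₖ₋₁ + pₖ₋₂, qₖ = aₖqₖ₋₁ + qₖ₋₂ (with p₋₁=1, p₋₂=0, q₋₁=0, q₋₂=1):
  k=0: a=10, p=10, q=1
  k=1: a=8, p=81, q=8
  k=2: a=2, p=172, q=17
  k=3: a=2, p=425, q=42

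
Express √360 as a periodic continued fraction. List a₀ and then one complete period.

[18; 1, 36]

a₀ = ⌊√360⌋ = 18.
With m₀=0, d₀=1 and mₖ₊₁ = dₖaₖ − mₖ, dₖ₊₁ = (n − mₖ₊₁²)/dₖ, aₖ₊₁ = ⌊(a₀+mₖ₊₁)/dₖ₊₁⌋:
  k=1: m=18, d=36, a=1
  k=2: m=18, d=1, a=36
d=1 and a=2a₀=36 at k=2, so the next step gives (m, d) = (18, 36) again — its k=1 value — and the period has length 2.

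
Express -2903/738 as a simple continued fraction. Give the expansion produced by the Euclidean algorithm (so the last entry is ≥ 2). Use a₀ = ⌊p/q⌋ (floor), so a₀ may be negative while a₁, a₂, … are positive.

[-4; 15, 16, 3]

-2903 = -4×738 + 49
738 = 15×49 + 3
49 = 16×3 + 1
3 = 3×1 + 0  (stop)
So -2903/738 = [-4; 15, 16, 3].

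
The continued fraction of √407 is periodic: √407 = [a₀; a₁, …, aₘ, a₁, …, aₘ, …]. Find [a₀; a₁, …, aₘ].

[20; 5, 1, 2, 1, 5, 40]

a₀ = ⌊√407⌋ = 20.
With m₀=0, d₀=1 and mₖ₊₁ = dₖaₖ − mₖ, dₖ₊₁ = (n − mₖ₊₁²)/dₖ, aₖ₊₁ = ⌊(a₀+mₖ₊₁)/dₖ₊₁⌋:
  k=1: m=20, d=7, a=5
  k=2: m=15, d=26, a=1
  k=3: m=11, d=11, a=2
  k=4: m=11, d=26, a=1
  k=5: m=15, d=7, a=5
  k=6: m=20, d=1, a=40
d=1 and a=2a₀=40 at k=6, so the next step gives (m, d) = (20, 7) again — its k=1 value — and the period has length 6.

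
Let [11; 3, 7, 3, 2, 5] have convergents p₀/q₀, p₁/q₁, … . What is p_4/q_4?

1811/160

Using pₖ = aₖpₖ₋₁ + pₖ₋₂, qₖ = aₖqₖ₋₁ + qₖ₋₂ (with p₋₁=1, p₋₂=0, q₋₁=0, q₋₂=1):
  k=0: a=11, p=11, q=1
  k=1: a=3, p=34, q=3
  k=2: a=7, p=249, q=22
  k=3: a=3, p=781, q=69
  k=4: a=2, p=1811, q=160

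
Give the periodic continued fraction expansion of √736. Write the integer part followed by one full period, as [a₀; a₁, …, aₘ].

[27; 7, 1, 2, 1, 2, 1, 7, 54]

a₀ = ⌊√736⌋ = 27.
With m₀=0, d₀=1 and mₖ₊₁ = dₖaₖ − mₖ, dₖ₊₁ = (n − mₖ₊₁²)/dₖ, aₖ₊₁ = ⌊(a₀+mₖ₊₁)/dₖ₊₁⌋:
  k=1: m=27, d=7, a=7
  k=2: m=22, d=36, a=1
  k=3: m=14, d=15, a=2
  k=4: m=16, d=32, a=1
  k=5: m=16, d=15, a=2
  k=6: m=14, d=36, a=1
  k=7: m=22, d=7, a=7
  k=8: m=27, d=1, a=54
d=1 and a=2a₀=54 at k=8, so the next step gives (m, d) = (27, 7) again — its k=1 value — and the period has length 8.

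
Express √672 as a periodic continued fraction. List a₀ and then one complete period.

a₀ = ⌊√672⌋ = 25.

[25; 1, 11, 1, 50]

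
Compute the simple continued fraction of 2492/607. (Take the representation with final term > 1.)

2492 = 4×607 + 64
607 = 9×64 + 31
64 = 2×31 + 2
31 = 15×2 + 1
2 = 2×1 + 0  (stop)
So 2492/607 = [4; 9, 2, 15, 2].

[4; 9, 2, 15, 2]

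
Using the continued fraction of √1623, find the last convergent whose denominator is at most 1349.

√1623 = [40; 3, 2, 26, 2, 3, 80, …] (period length 6).
Convergents:
  p_0/q_0 = 40/1
  p_1/q_1 = 121/3
  p_2/q_2 = 282/7
  p_3/q_3 = 7453/185
  p_4/q_4 = 15188/377
  p_5/q_5 = 53017/1316
  p_6/q_6 = 4256548/105657
q_5 = 1316 ≤ 1349 < 105657 = q_6, so the answer is 53017/1316.

53017/1316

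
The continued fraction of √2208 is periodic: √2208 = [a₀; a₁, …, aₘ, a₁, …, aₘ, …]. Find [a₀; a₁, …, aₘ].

[46; 1, 92]

a₀ = ⌊√2208⌋ = 46.
With m₀=0, d₀=1 and mₖ₊₁ = dₖaₖ − mₖ, dₖ₊₁ = (n − mₖ₊₁²)/dₖ, aₖ₊₁ = ⌊(a₀+mₖ₊₁)/dₖ₊₁⌋:
  k=1: m=46, d=92, a=1
  k=2: m=46, d=1, a=92
d=1 and a=2a₀=92 at k=2, so the next step gives (m, d) = (46, 92) again — its k=1 value — and the period has length 2.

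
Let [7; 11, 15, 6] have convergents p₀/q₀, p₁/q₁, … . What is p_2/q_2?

Using pₖ = aₖpₖ₋₁ + pₖ₋₂, qₖ = aₖqₖ₋₁ + qₖ₋₂ (with p₋₁=1, p₋₂=0, q₋₁=0, q₋₂=1):
  k=0: a=7, p=7, q=1
  k=1: a=11, p=78, q=11
  k=2: a=15, p=1177, q=166

1177/166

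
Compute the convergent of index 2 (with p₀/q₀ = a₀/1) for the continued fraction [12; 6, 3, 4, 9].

231/19

Using pₖ = aₖpₖ₋₁ + pₖ₋₂, qₖ = aₖqₖ₋₁ + qₖ₋₂ (with p₋₁=1, p₋₂=0, q₋₁=0, q₋₂=1):
  k=0: a=12, p=12, q=1
  k=1: a=6, p=73, q=6
  k=2: a=3, p=231, q=19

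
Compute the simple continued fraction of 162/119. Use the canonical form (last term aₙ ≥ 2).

162 = 1·119 + 43
119 = 2·43 + 33
43 = 1·33 + 10
33 = 3·10 + 3
10 = 3·3 + 1
3 = 3·1 + 0  (stop)
So 162/119 = [1; 2, 1, 3, 3, 3].

[1; 2, 1, 3, 3, 3]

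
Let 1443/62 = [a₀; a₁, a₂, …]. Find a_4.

1443 = 23·62 + 17   →  a_0 = 23
62 = 3·17 + 11   →  a_1 = 3
17 = 1·11 + 6   →  a_2 = 1
11 = 1·6 + 5   →  a_3 = 1
6 = 1·5 + 1   →  a_4 = 1

1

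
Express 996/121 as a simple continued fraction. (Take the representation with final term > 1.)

[8; 4, 3, 9]

996 = 8·121 + 28
121 = 4·28 + 9
28 = 3·9 + 1
9 = 9·1 + 0  (stop)
So 996/121 = [8; 4, 3, 9].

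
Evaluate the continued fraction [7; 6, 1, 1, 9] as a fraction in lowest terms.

Fold from the inside: start with 9/1.
  1 + 1/9 = 10/9
  1 + 9/10 = 19/10
  6 + 10/19 = 124/19
  7 + 19/124 = 887/124

887/124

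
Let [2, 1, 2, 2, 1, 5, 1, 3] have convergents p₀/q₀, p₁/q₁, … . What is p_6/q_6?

Using pₖ = aₖpₖ₋₁ + pₖ₋₂, qₖ = aₖqₖ₋₁ + qₖ₋₂ (with p₋₁=1, p₋₂=0, q₋₁=0, q₋₂=1):
  k=0: a=2, p=2, q=1
  k=1: a=1, p=3, q=1
  k=2: a=2, p=8, q=3
  k=3: a=2, p=19, q=7
  k=4: a=1, p=27, q=10
  k=5: a=5, p=154, q=57
  k=6: a=1, p=181, q=67

181/67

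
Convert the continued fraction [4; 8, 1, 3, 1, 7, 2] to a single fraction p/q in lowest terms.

3003/730

Using pₖ = aₖpₖ₋₁ + pₖ₋₂ and qₖ = aₖqₖ₋₁ + qₖ₋₂:
  k=0: a=4, p=4, q=1
  k=1: a=8, p=33, q=8
  k=2: a=1, p=37, q=9
  k=3: a=3, p=144, q=35
  k=4: a=1, p=181, q=44
  k=5: a=7, p=1411, q=343
  k=6: a=2, p=3003, q=730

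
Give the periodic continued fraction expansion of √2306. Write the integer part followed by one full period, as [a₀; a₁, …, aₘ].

[48; 48, 96]

a₀ = ⌊√2306⌋ = 48.
With m₀=0, d₀=1 and mₖ₊₁ = dₖaₖ − mₖ, dₖ₊₁ = (n − mₖ₊₁²)/dₖ, aₖ₊₁ = ⌊(a₀+mₖ₊₁)/dₖ₊₁⌋:
  k=1: m=48, d=2, a=48
  k=2: m=48, d=1, a=96
d=1 and a=2a₀=96 at k=2, so the next step gives (m, d) = (48, 2) again — its k=1 value — and the period has length 2.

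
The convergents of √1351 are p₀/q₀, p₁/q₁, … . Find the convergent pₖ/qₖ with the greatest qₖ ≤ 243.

√1351 = [36; 1, 3, 10, 3, 1, 72, …] (period length 6).
Convergents:
  p_0/q_0 = 36/1
  p_1/q_1 = 37/1
  p_2/q_2 = 147/4
  p_3/q_3 = 1507/41
  p_4/q_4 = 4668/127
  p_5/q_5 = 6175/168
  p_6/q_6 = 449268/12223
q_5 = 168 ≤ 243 < 12223 = q_6, so the answer is 6175/168.

6175/168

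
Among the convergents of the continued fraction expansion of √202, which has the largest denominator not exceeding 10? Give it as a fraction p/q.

√202 = [14; 4, 1, 2, 2, 1, 4, 28, …] (period length 7).
Convergents:
  p_0/q_0 = 14/1
  p_1/q_1 = 57/4
  p_2/q_2 = 71/5
  p_3/q_3 = 199/14
q_2 = 5 ≤ 10 < 14 = q_3, so the answer is 71/5.

71/5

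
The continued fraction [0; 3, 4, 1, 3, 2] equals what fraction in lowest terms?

43/138

Fold from the inside: start with 2/1.
  3 + 1/2 = 7/2
  1 + 2/7 = 9/7
  4 + 7/9 = 43/9
  3 + 9/43 = 138/43
  0 + 43/138 = 43/138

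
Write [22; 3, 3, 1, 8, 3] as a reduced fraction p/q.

7919/355

Fold from the inside: start with 3/1.
  8 + 1/3 = 25/3
  1 + 3/25 = 28/25
  3 + 25/28 = 109/28
  3 + 28/109 = 355/109
  22 + 109/355 = 7919/355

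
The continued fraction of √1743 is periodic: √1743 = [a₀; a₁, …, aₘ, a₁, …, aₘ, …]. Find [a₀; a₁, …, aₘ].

a₀ = ⌊√1743⌋ = 41.
With m₀=0, d₀=1 and mₖ₊₁ = dₖaₖ − mₖ, dₖ₊₁ = (n − mₖ₊₁²)/dₖ, aₖ₊₁ = ⌊(a₀+mₖ₊₁)/dₖ₊₁⌋:
  k=1: m=41, d=62, a=1
  k=2: m=21, d=21, a=2
  k=3: m=21, d=62, a=1
  k=4: m=41, d=1, a=82
d=1 and a=2a₀=82 at k=4, so the next step gives (m, d) = (41, 62) again — its k=1 value — and the period has length 4.

[41; 1, 2, 1, 82]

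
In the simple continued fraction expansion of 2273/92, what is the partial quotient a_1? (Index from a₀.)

2273 = 24·92 + 65   →  a_0 = 24
92 = 1·65 + 27   →  a_1 = 1

1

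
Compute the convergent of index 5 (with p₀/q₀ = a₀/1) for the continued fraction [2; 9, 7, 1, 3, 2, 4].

1348/639

Using pₖ = aₖpₖ₋₁ + pₖ₋₂, qₖ = aₖqₖ₋₁ + qₖ₋₂ (with p₋₁=1, p₋₂=0, q₋₁=0, q₋₂=1):
  k=0: a=2, p=2, q=1
  k=1: a=9, p=19, q=9
  k=2: a=7, p=135, q=64
  k=3: a=1, p=154, q=73
  k=4: a=3, p=597, q=283
  k=5: a=2, p=1348, q=639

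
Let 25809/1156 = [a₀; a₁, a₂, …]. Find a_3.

25809 = 22·1156 + 377   →  a_0 = 22
1156 = 3·377 + 25   →  a_1 = 3
377 = 15·25 + 2   →  a_2 = 15
25 = 12·2 + 1   →  a_3 = 12

12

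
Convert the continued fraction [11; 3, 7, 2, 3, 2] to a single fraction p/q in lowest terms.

Fold from the inside: start with 2/1.
  3 + 1/2 = 7/2
  2 + 2/7 = 16/7
  7 + 7/16 = 119/16
  3 + 16/119 = 373/119
  11 + 119/373 = 4222/373

4222/373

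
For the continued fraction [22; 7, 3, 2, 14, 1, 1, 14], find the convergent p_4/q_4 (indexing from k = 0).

16293/736

Using pₖ = aₖpₖ₋₁ + pₖ₋₂, qₖ = aₖqₖ₋₁ + qₖ₋₂ (with p₋₁=1, p₋₂=0, q₋₁=0, q₋₂=1):
  k=0: a=22, p=22, q=1
  k=1: a=7, p=155, q=7
  k=2: a=3, p=487, q=22
  k=3: a=2, p=1129, q=51
  k=4: a=14, p=16293, q=736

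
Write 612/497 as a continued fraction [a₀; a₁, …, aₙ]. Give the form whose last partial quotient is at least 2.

[1; 4, 3, 9, 4]

612 = 1×497 + 115
497 = 4×115 + 37
115 = 3×37 + 4
37 = 9×4 + 1
4 = 4×1 + 0  (stop)
So 612/497 = [1; 4, 3, 9, 4].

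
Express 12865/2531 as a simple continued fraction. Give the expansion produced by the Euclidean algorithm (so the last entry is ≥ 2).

12865 = 5×2531 + 210
2531 = 12×210 + 11
210 = 19×11 + 1
11 = 11×1 + 0  (stop)
So 12865/2531 = [5; 12, 19, 11].

[5; 12, 19, 11]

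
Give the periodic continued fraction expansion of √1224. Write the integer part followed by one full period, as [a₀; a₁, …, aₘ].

a₀ = ⌊√1224⌋ = 34.
With m₀=0, d₀=1 and mₖ₊₁ = dₖaₖ − mₖ, dₖ₊₁ = (n − mₖ₊₁²)/dₖ, aₖ₊₁ = ⌊(a₀+mₖ₊₁)/dₖ₊₁⌋:
  k=1: m=34, d=68, a=1
  k=2: m=34, d=1, a=68
d=1 and a=2a₀=68 at k=2, so the next step gives (m, d) = (34, 68) again — its k=1 value — and the period has length 2.

[34; 1, 68]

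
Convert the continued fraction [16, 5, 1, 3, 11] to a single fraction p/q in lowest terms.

Fold from the inside: start with 11/1.
  3 + 1/11 = 34/11
  1 + 11/34 = 45/34
  5 + 34/45 = 259/45
  16 + 45/259 = 4189/259

4189/259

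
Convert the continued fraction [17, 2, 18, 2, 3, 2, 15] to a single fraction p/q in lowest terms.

163589/9355

Using pₖ = aₖpₖ₋₁ + pₖ₋₂ and qₖ = aₖqₖ₋₁ + qₖ₋₂:
  k=0: a=17, p=17, q=1
  k=1: a=2, p=35, q=2
  k=2: a=18, p=647, q=37
  k=3: a=2, p=1329, q=76
  k=4: a=3, p=4634, q=265
  k=5: a=2, p=10597, q=606
  k=6: a=15, p=163589, q=9355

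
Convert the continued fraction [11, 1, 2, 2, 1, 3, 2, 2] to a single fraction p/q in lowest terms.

Fold from the inside: start with 2/1.
  2 + 1/2 = 5/2
  3 + 2/5 = 17/5
  1 + 5/17 = 22/17
  2 + 17/22 = 61/22
  2 + 22/61 = 144/61
  1 + 61/144 = 205/144
  11 + 144/205 = 2399/205

2399/205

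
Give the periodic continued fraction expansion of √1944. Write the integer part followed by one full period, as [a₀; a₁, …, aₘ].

a₀ = ⌊√1944⌋ = 44.
With m₀=0, d₀=1 and mₖ₊₁ = dₖaₖ − mₖ, dₖ₊₁ = (n − mₖ₊₁²)/dₖ, aₖ₊₁ = ⌊(a₀+mₖ₊₁)/dₖ₊₁⌋:
  k=1: m=44, d=8, a=11
  k=2: m=44, d=1, a=88
d=1 and a=2a₀=88 at k=2, so the next step gives (m, d) = (44, 8) again — its k=1 value — and the period has length 2.

[44; 11, 88]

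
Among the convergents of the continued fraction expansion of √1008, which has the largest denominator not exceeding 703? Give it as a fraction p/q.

√1008 = [31; 1, 2, 1, 62, …] (period length 4).
Convergents:
  p_0/q_0 = 31/1
  p_1/q_1 = 32/1
  p_2/q_2 = 95/3
  p_3/q_3 = 127/4
  p_4/q_4 = 7969/251
  p_5/q_5 = 8096/255
  p_6/q_6 = 24161/761
q_5 = 255 ≤ 703 < 761 = q_6, so the answer is 8096/255.

8096/255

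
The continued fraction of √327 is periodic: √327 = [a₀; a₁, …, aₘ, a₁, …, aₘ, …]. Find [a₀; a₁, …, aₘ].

a₀ = ⌊√327⌋ = 18.
With m₀=0, d₀=1 and mₖ₊₁ = dₖaₖ − mₖ, dₖ₊₁ = (n − mₖ₊₁²)/dₖ, aₖ₊₁ = ⌊(a₀+mₖ₊₁)/dₖ₊₁⌋:
  k=1: m=18, d=3, a=12
  k=2: m=18, d=1, a=36
d=1 and a=2a₀=36 at k=2, so the next step gives (m, d) = (18, 3) again — its k=1 value — and the period has length 2.

[18; 12, 36]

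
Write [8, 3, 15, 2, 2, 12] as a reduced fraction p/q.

24371/2927

Using pₖ = aₖpₖ₋₁ + pₖ₋₂ and qₖ = aₖqₖ₋₁ + qₖ₋₂:
  k=0: a=8, p=8, q=1
  k=1: a=3, p=25, q=3
  k=2: a=15, p=383, q=46
  k=3: a=2, p=791, q=95
  k=4: a=2, p=1965, q=236
  k=5: a=12, p=24371, q=2927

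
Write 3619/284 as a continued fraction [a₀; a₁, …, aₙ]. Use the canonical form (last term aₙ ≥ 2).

[12; 1, 2, 1, 8, 8]

3619 = 12*284 + 211
284 = 1*211 + 73
211 = 2*73 + 65
73 = 1*65 + 8
65 = 8*8 + 1
8 = 8*1 + 0  (stop)
So 3619/284 = [12; 1, 2, 1, 8, 8].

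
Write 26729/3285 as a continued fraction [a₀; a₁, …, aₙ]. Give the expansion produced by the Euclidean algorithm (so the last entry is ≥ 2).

[8; 7, 3, 6, 5, 1, 3]

26729 = 8×3285 + 449
3285 = 7×449 + 142
449 = 3×142 + 23
142 = 6×23 + 4
23 = 5×4 + 3
4 = 1×3 + 1
3 = 3×1 + 0  (stop)
So 26729/3285 = [8; 7, 3, 6, 5, 1, 3].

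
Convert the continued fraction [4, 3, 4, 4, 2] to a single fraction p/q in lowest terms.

530/123

Fold from the inside: start with 2/1.
  4 + 1/2 = 9/2
  4 + 2/9 = 38/9
  3 + 9/38 = 123/38
  4 + 38/123 = 530/123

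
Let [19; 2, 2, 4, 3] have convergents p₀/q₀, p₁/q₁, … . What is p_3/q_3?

427/22

Using pₖ = aₖpₖ₋₁ + pₖ₋₂, qₖ = aₖqₖ₋₁ + qₖ₋₂ (with p₋₁=1, p₋₂=0, q₋₁=0, q₋₂=1):
  k=0: a=19, p=19, q=1
  k=1: a=2, p=39, q=2
  k=2: a=2, p=97, q=5
  k=3: a=4, p=427, q=22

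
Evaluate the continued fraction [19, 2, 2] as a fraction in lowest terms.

97/5

Using pₖ = aₖpₖ₋₁ + pₖ₋₂ and qₖ = aₖqₖ₋₁ + qₖ₋₂:
  k=0: a=19, p=19, q=1
  k=1: a=2, p=39, q=2
  k=2: a=2, p=97, q=5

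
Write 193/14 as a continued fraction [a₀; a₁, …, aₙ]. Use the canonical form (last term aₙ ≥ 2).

193 = 13·14 + 11
14 = 1·11 + 3
11 = 3·3 + 2
3 = 1·2 + 1
2 = 2·1 + 0  (stop)
So 193/14 = [13; 1, 3, 1, 2].

[13; 1, 3, 1, 2]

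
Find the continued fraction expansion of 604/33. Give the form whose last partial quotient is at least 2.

[18; 3, 3, 3]

604 = 18·33 + 10
33 = 3·10 + 3
10 = 3·3 + 1
3 = 3·1 + 0  (stop)
So 604/33 = [18; 3, 3, 3].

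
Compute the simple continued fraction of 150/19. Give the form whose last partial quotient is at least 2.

[7; 1, 8, 2]

150 = 7·19 + 17
19 = 1·17 + 2
17 = 8·2 + 1
2 = 2·1 + 0  (stop)
So 150/19 = [7; 1, 8, 2].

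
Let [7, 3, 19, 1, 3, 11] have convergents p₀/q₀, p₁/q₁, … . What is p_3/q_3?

Using pₖ = aₖpₖ₋₁ + pₖ₋₂, qₖ = aₖqₖ₋₁ + qₖ₋₂ (with p₋₁=1, p₋₂=0, q₋₁=0, q₋₂=1):
  k=0: a=7, p=7, q=1
  k=1: a=3, p=22, q=3
  k=2: a=19, p=425, q=58
  k=3: a=1, p=447, q=61

447/61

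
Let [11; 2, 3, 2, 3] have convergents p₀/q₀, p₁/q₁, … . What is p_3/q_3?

183/16

Using pₖ = aₖpₖ₋₁ + pₖ₋₂, qₖ = aₖqₖ₋₁ + qₖ₋₂ (with p₋₁=1, p₋₂=0, q₋₁=0, q₋₂=1):
  k=0: a=11, p=11, q=1
  k=1: a=2, p=23, q=2
  k=2: a=3, p=80, q=7
  k=3: a=2, p=183, q=16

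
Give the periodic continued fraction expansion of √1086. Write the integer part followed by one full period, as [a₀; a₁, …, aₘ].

[32; 1, 20, 1, 64]

a₀ = ⌊√1086⌋ = 32.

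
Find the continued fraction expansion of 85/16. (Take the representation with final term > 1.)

[5; 3, 5]

85 = 5×16 + 5
16 = 3×5 + 1
5 = 5×1 + 0  (stop)
So 85/16 = [5; 3, 5].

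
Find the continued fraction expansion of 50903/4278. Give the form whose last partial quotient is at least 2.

[11; 1, 8, 1, 7, 3, 17]

50903 = 11·4278 + 3845
4278 = 1·3845 + 433
3845 = 8·433 + 381
433 = 1·381 + 52
381 = 7·52 + 17
52 = 3·17 + 1
17 = 17·1 + 0  (stop)
So 50903/4278 = [11; 1, 8, 1, 7, 3, 17].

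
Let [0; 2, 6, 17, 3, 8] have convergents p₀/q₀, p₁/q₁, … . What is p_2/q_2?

Using pₖ = aₖpₖ₋₁ + pₖ₋₂, qₖ = aₖqₖ₋₁ + qₖ₋₂ (with p₋₁=1, p₋₂=0, q₋₁=0, q₋₂=1):
  k=0: a=0, p=0, q=1
  k=1: a=2, p=1, q=2
  k=2: a=6, p=6, q=13

6/13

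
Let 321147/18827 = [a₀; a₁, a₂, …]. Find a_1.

321147 = 17·18827 + 1088   →  a_0 = 17
18827 = 17·1088 + 331   →  a_1 = 17

17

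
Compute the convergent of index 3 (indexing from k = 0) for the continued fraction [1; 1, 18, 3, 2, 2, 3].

Using pₖ = aₖpₖ₋₁ + pₖ₋₂, qₖ = aₖqₖ₋₁ + qₖ₋₂ (with p₋₁=1, p₋₂=0, q₋₁=0, q₋₂=1):
  k=0: a=1, p=1, q=1
  k=1: a=1, p=2, q=1
  k=2: a=18, p=37, q=19
  k=3: a=3, p=113, q=58

113/58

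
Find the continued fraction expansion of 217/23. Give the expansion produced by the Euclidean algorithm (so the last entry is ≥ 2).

217 = 9×23 + 10
23 = 2×10 + 3
10 = 3×3 + 1
3 = 3×1 + 0  (stop)
So 217/23 = [9; 2, 3, 3].

[9; 2, 3, 3]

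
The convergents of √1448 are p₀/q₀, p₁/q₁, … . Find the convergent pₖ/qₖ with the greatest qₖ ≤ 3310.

54986/1445

√1448 = [38; 19, 76, …] (period length 2).
Convergents:
  p_0/q_0 = 38/1
  p_1/q_1 = 723/19
  p_2/q_2 = 54986/1445
  p_3/q_3 = 1045457/27474
q_2 = 1445 ≤ 3310 < 27474 = q_3, so the answer is 54986/1445.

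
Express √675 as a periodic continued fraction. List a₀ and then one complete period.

[25; 1, 50]

a₀ = ⌊√675⌋ = 25.
With m₀=0, d₀=1 and mₖ₊₁ = dₖaₖ − mₖ, dₖ₊₁ = (n − mₖ₊₁²)/dₖ, aₖ₊₁ = ⌊(a₀+mₖ₊₁)/dₖ₊₁⌋:
  k=1: m=25, d=50, a=1
  k=2: m=25, d=1, a=50
d=1 and a=2a₀=50 at k=2, so the next step gives (m, d) = (25, 50) again — its k=1 value — and the period has length 2.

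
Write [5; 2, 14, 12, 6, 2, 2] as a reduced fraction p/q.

62203/11345

Fold from the inside: start with 2/1.
  2 + 1/2 = 5/2
  6 + 2/5 = 32/5
  12 + 5/32 = 389/32
  14 + 32/389 = 5478/389
  2 + 389/5478 = 11345/5478
  5 + 5478/11345 = 62203/11345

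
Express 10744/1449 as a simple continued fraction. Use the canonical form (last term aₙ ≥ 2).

10744 = 7*1449 + 601
1449 = 2*601 + 247
601 = 2*247 + 107
247 = 2*107 + 33
107 = 3*33 + 8
33 = 4*8 + 1
8 = 8*1 + 0  (stop)
So 10744/1449 = [7; 2, 2, 2, 3, 4, 8].

[7; 2, 2, 2, 3, 4, 8]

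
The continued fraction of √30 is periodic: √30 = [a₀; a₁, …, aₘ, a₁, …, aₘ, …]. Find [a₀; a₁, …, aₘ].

[5; 2, 10]

a₀ = ⌊√30⌋ = 5.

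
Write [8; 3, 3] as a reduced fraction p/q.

83/10

Fold from the inside: start with 3/1.
  3 + 1/3 = 10/3
  8 + 3/10 = 83/10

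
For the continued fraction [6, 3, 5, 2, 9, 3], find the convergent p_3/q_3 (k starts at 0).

221/35

Using pₖ = aₖpₖ₋₁ + pₖ₋₂, qₖ = aₖqₖ₋₁ + qₖ₋₂ (with p₋₁=1, p₋₂=0, q₋₁=0, q₋₂=1):
  k=0: a=6, p=6, q=1
  k=1: a=3, p=19, q=3
  k=2: a=5, p=101, q=16
  k=3: a=2, p=221, q=35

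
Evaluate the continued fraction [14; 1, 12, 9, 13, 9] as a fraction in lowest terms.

209544/14041

Fold from the inside: start with 9/1.
  13 + 1/9 = 118/9
  9 + 9/118 = 1071/118
  12 + 118/1071 = 12970/1071
  1 + 1071/12970 = 14041/12970
  14 + 12970/14041 = 209544/14041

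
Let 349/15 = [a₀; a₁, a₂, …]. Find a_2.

349 = 23·15 + 4   →  a_0 = 23
15 = 3·4 + 3   →  a_1 = 3
4 = 1·3 + 1   →  a_2 = 1

1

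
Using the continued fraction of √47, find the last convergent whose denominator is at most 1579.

4607/672

√47 = [6; 1, 5, 1, 12, …] (period length 4).
Convergents:
  p_0/q_0 = 6/1
  p_1/q_1 = 7/1
  p_2/q_2 = 41/6
  p_3/q_3 = 48/7
  p_4/q_4 = 617/90
  p_5/q_5 = 665/97
  p_6/q_6 = 3942/575
  p_7/q_7 = 4607/672
  p_8/q_8 = 59226/8639
q_7 = 672 ≤ 1579 < 8639 = q_8, so the answer is 4607/672.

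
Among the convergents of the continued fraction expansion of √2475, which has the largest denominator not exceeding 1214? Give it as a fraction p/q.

59351/1193

√2475 = [49; 1, 2, 1, 98, …] (period length 4).
Convergents:
  p_0/q_0 = 49/1
  p_1/q_1 = 50/1
  p_2/q_2 = 149/3
  p_3/q_3 = 199/4
  p_4/q_4 = 19651/395
  p_5/q_5 = 19850/399
  p_6/q_6 = 59351/1193
  p_7/q_7 = 79201/1592
q_6 = 1193 ≤ 1214 < 1592 = q_7, so the answer is 59351/1193.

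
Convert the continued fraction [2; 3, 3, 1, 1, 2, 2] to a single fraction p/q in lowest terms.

325/141

Using pₖ = aₖpₖ₋₁ + pₖ₋₂ and qₖ = aₖqₖ₋₁ + qₖ₋₂:
  k=0: a=2, p=2, q=1
  k=1: a=3, p=7, q=3
  k=2: a=3, p=23, q=10
  k=3: a=1, p=30, q=13
  k=4: a=1, p=53, q=23
  k=5: a=2, p=136, q=59
  k=6: a=2, p=325, q=141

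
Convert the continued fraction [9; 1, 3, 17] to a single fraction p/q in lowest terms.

Using pₖ = aₖpₖ₋₁ + pₖ₋₂ and qₖ = aₖqₖ₋₁ + qₖ₋₂:
  k=0: a=9, p=9, q=1
  k=1: a=1, p=10, q=1
  k=2: a=3, p=39, q=4
  k=3: a=17, p=673, q=69

673/69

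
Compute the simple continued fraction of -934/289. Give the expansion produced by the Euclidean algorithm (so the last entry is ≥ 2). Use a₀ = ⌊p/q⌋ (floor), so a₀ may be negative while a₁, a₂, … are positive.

-934 = -4·289 + 222
289 = 1·222 + 67
222 = 3·67 + 21
67 = 3·21 + 4
21 = 5·4 + 1
4 = 4·1 + 0  (stop)
So -934/289 = [-4; 1, 3, 3, 5, 4].

[-4; 1, 3, 3, 5, 4]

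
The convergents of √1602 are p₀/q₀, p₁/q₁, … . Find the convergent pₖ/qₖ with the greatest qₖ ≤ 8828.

128120/3201

√1602 = [40; 40, 80, …] (period length 2).
Convergents:
  p_0/q_0 = 40/1
  p_1/q_1 = 1601/40
  p_2/q_2 = 128120/3201
  p_3/q_3 = 5126401/128080
q_2 = 3201 ≤ 8828 < 128080 = q_3, so the answer is 128120/3201.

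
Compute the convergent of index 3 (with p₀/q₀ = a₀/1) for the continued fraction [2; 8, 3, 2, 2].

123/58

Using pₖ = aₖpₖ₋₁ + pₖ₋₂, qₖ = aₖqₖ₋₁ + qₖ₋₂ (with p₋₁=1, p₋₂=0, q₋₁=0, q₋₂=1):
  k=0: a=2, p=2, q=1
  k=1: a=8, p=17, q=8
  k=2: a=3, p=53, q=25
  k=3: a=2, p=123, q=58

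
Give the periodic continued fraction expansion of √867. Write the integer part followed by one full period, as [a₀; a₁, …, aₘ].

[29; 2, 4, 29, 4, 2, 58]

a₀ = ⌊√867⌋ = 29.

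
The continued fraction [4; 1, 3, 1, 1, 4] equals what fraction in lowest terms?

Fold from the inside: start with 4/1.
  1 + 1/4 = 5/4
  1 + 4/5 = 9/5
  3 + 5/9 = 32/9
  1 + 9/32 = 41/32
  4 + 32/41 = 196/41

196/41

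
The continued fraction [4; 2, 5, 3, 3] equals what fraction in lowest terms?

517/116

Fold from the inside: start with 3/1.
  3 + 1/3 = 10/3
  5 + 3/10 = 53/10
  2 + 10/53 = 116/53
  4 + 53/116 = 517/116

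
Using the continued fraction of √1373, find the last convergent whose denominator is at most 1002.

25382/685

√1373 = [37; 18, 1, 1, 18, 74, …] (period length 5).
Convergents:
  p_0/q_0 = 37/1
  p_1/q_1 = 667/18
  p_2/q_2 = 704/19
  p_3/q_3 = 1371/37
  p_4/q_4 = 25382/685
  p_5/q_5 = 1879639/50727
q_4 = 685 ≤ 1002 < 50727 = q_5, so the answer is 25382/685.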